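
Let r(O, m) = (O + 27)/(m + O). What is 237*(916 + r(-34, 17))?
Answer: 3692223/17 ≈ 2.1719e+5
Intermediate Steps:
r(O, m) = (27 + O)/(O + m)
237*(916 + r(-34, 17)) = 237*(916 + (27 - 34)/(-34 + 17)) = 237*(916 - 7/(-17)) = 237*(916 - 1/17*(-7)) = 237*(916 + 7/17) = 237*(15579/17) = 3692223/17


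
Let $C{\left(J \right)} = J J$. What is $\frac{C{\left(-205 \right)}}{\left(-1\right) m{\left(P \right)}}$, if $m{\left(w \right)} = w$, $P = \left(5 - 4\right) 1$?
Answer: $-42025$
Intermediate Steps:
$P = 1$ ($P = 1 \cdot 1 = 1$)
$C{\left(J \right)} = J^{2}$
$\frac{C{\left(-205 \right)}}{\left(-1\right) m{\left(P \right)}} = \frac{\left(-205\right)^{2}}{\left(-1\right) 1} = \frac{42025}{-1} = 42025 \left(-1\right) = -42025$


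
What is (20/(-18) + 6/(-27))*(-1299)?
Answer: 1732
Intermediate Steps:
(20/(-18) + 6/(-27))*(-1299) = (20*(-1/18) + 6*(-1/27))*(-1299) = (-10/9 - 2/9)*(-1299) = -4/3*(-1299) = 1732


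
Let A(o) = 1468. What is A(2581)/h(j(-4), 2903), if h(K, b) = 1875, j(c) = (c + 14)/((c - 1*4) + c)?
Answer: 1468/1875 ≈ 0.78293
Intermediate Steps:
j(c) = (14 + c)/(-4 + 2*c) (j(c) = (14 + c)/((c - 4) + c) = (14 + c)/((-4 + c) + c) = (14 + c)/(-4 + 2*c))
A(2581)/h(j(-4), 2903) = 1468/1875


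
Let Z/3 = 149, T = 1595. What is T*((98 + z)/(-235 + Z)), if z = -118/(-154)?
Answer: 1102725/1484 ≈ 743.08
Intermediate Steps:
z = 59/77 (z = -118*(-1/154) = 59/77 ≈ 0.76623)
Z = 447 (Z = 3*149 = 447)
T*((98 + z)/(-235 + Z)) = 1595*((98 + 59/77)/(-235 + 447)) = 1595*((7605/77)/212) = 1595*((7605/77)*(1/212)) = 1595*(7605/16324) = 1102725/1484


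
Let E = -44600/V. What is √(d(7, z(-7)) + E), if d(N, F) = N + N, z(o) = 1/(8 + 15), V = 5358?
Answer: √40736874/2679 ≈ 2.3824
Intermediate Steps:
z(o) = 1/23
d(N, F) = 2*N
E = -22300/2679 (E = -44600/5358 = -44600*1/5358 = -22300/2679 ≈ -8.3240)
√(d(7, z(-7)) + E) = √(2*7 - 22300/2679) = √(14 - 22300/2679) = √(15206/2679) = √40736874/2679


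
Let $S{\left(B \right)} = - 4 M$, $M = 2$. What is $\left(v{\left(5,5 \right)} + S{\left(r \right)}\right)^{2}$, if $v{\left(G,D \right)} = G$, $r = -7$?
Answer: $9$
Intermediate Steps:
$S{\left(B \right)} = -8$ ($S{\left(B \right)} = \left(-4\right) 2 = -8$)
$\left(v{\left(5,5 \right)} + S{\left(r \right)}\right)^{2} = \left(5 - 8\right)^{2} = \left(-3\right)^{2} = 9$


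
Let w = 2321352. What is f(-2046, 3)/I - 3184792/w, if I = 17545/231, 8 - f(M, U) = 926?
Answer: -566258717/42074505 ≈ -13.458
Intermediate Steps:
f(M, U) = -918 (f(M, U) = 8 - 1*926 = 8 - 926 = -918)
I = 1595/21 (I = 17545*(1/231) = 1595/21 ≈ 75.952)
f(-2046, 3)/I - 3184792/w = -918/1595/21 - 3184792/2321352 = -918*21/1595 - 3184792*1/2321352 = -19278/1595 - 398099/290169 = -566258717/42074505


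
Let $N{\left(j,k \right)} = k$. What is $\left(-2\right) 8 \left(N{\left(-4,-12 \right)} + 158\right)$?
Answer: $-2336$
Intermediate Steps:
$\left(-2\right) 8 \left(N{\left(-4,-12 \right)} + 158\right) = \left(-2\right) 8 \left(-12 + 158\right) = \left(-16\right) 146 = -2336$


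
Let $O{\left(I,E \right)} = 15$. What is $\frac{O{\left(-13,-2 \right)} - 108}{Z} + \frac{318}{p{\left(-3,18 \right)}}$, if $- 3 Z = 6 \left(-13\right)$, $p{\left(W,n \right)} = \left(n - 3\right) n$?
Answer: $- \frac{2807}{1170} \approx -2.3991$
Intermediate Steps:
$p{\left(W,n \right)} = n \left(-3 + n\right)$ ($p{\left(W,n \right)} = \left(-3 + n\right) n = n \left(-3 + n\right)$)
$Z = 26$ ($Z = - \frac{6 \left(-13\right)}{3} = \left(- \frac{1}{3}\right) \left(-78\right) = 26$)
$\frac{O{\left(-13,-2 \right)} - 108}{Z} + \frac{318}{p{\left(-3,18 \right)}} = \frac{15 - 108}{26} + \frac{318}{18 \left(-3 + 18\right)} = \left(15 - 108\right) \frac{1}{26} + \frac{318}{18 \cdot 15} = \left(-93\right) \frac{1}{26} + \frac{318}{270} = - \frac{93}{26} + 318 \cdot \frac{1}{270} = - \frac{93}{26} + \frac{53}{45} = - \frac{2807}{1170}$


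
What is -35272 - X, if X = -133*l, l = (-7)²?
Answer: -28755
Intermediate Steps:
l = 49
X = -6517 (X = -133*49 = -6517)
-35272 - X = -35272 - 1*(-6517) = -35272 + 6517 = -28755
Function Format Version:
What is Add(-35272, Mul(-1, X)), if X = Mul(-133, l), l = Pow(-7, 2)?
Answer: -28755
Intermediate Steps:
l = 49
X = -6517 (X = Mul(-133, 49) = -6517)
Add(-35272, Mul(-1, X)) = Add(-35272, Mul(-1, -6517)) = Add(-35272, 6517) = -28755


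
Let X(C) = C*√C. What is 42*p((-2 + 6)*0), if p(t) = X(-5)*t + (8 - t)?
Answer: 336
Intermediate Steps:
X(C) = C^(3/2)
p(t) = 8 - t - 5*I*t*√5 (p(t) = (-5)^(3/2)*t + (8 - t) = (-5*I*√5)*t + (8 - t) = -5*I*t*√5 + (8 - t) = 8 - t - 5*I*t*√5)
42*p((-2 + 6)*0) = 42*(8 - (-2 + 6)*0 - 5*I*(-2 + 6)*0*√5) = 42*(8 - 4*0 - 5*I*4*0*√5) = 42*(8 - 1*0 - 5*I*0*√5) = 42*(8 + 0 + 0) = 42*8 = 336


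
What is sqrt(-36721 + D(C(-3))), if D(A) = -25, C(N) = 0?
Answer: I*sqrt(36746) ≈ 191.69*I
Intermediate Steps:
sqrt(-36721 + D(C(-3))) = sqrt(-36721 - 25) = sqrt(-36746) = I*sqrt(36746)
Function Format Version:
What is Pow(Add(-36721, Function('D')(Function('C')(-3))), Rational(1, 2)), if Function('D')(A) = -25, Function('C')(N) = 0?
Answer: Mul(I, Pow(36746, Rational(1, 2))) ≈ Mul(191.69, I)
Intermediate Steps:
Pow(Add(-36721, Function('D')(Function('C')(-3))), Rational(1, 2)) = Pow(Add(-36721, -25), Rational(1, 2)) = Pow(-36746, Rational(1, 2)) = Mul(I, Pow(36746, Rational(1, 2)))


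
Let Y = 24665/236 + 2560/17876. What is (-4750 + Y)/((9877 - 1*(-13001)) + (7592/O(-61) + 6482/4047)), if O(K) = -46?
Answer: -456038265951075/2229911833721728 ≈ -0.20451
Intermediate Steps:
Y = 110378925/1054684 (Y = 24665*(1/236) + 2560*(1/17876) = 24665/236 + 640/4469 = 110378925/1054684 ≈ 104.66)
(-4750 + Y)/((9877 - 1*(-13001)) + (7592/O(-61) + 6482/4047)) = (-4750 + 110378925/1054684)/((9877 - 1*(-13001)) + (7592/(-46) + 6482/4047)) = -4899370075/(1054684*((9877 + 13001) + (7592*(-1/46) + 6482*(1/4047)))) = -4899370075/(1054684*(22878 + (-3796/23 + 6482/4047))) = -4899370075/(1054684*(22878 - 15213326/93081)) = -4899370075/(1054684*2114293792/93081) = -4899370075/1054684*93081/2114293792 = -456038265951075/2229911833721728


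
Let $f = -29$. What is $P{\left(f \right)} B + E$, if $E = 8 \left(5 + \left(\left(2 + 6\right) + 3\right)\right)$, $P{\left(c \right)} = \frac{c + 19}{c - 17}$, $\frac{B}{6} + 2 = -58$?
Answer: $\frac{1144}{23} \approx 49.739$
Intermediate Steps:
$B = -360$ ($B = -12 + 6 \left(-58\right) = -12 - 348 = -360$)
$P{\left(c \right)} = \frac{19 + c}{-17 + c}$
$E = 128$ ($E = 8 \left(5 + \left(8 + 3\right)\right) = 8 \left(5 + 11\right) = 8 \cdot 16 = 128$)
$P{\left(f \right)} B + E = \frac{19 - 29}{-17 - 29} \left(-360\right) + 128 = \frac{1}{-46} \left(-10\right) \left(-360\right) + 128 = \left(- \frac{1}{46}\right) \left(-10\right) \left(-360\right) + 128 = \frac{5}{23} \left(-360\right) + 128 = - \frac{1800}{23} + 128 = \frac{1144}{23}$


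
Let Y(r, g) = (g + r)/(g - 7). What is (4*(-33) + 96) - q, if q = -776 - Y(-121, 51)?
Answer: 16245/22 ≈ 738.41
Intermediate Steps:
Y(r, g) = (g + r)/(-7 + g)
q = -17037/22 (q = -776 - (51 - 121)/(-7 + 51) = -776 - (-70)/44 = -776 - 1*(-35/22) = -776 + 35/22 = -17037/22 ≈ -774.41)
(4*(-33) + 96) - q = (4*(-33) + 96) - 1*(-17037/22) = (-132 + 96) + 17037/22 = -36 + 17037/22 = 16245/22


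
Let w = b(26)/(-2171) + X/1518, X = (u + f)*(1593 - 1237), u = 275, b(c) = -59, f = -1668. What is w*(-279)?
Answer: 50058491829/549263 ≈ 91138.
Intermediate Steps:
X = -495908 (X = (275 - 1668)*(1593 - 1237) = -1393*356 = -495908)
w = -538263353/1647789 (w = -59/(-2171) - 495908/1518 = -59*(-1/2171) - 495908*1/1518 = 59/2171 - 247954/759 = -538263353/1647789 ≈ -326.66)
w*(-279) = -538263353/1647789*(-279) = 50058491829/549263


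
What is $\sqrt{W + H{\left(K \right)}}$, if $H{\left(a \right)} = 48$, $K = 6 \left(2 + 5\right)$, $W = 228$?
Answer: $2 \sqrt{69} \approx 16.613$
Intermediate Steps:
$K = 42$ ($K = 6 \cdot 7 = 42$)
$\sqrt{W + H{\left(K \right)}} = \sqrt{228 + 48} = \sqrt{276} = 2 \sqrt{69}$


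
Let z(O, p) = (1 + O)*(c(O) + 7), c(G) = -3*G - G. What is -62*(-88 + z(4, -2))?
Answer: 8246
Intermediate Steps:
c(G) = -4*G
z(O, p) = (1 + O)*(7 - 4*O) (z(O, p) = (1 + O)*(-4*O + 7) = (1 + O)*(7 - 4*O))
-62*(-88 + z(4, -2)) = -62*(-88 + (7 - 4*4² + 3*4)) = -62*(-88 + (7 - 4*16 + 12)) = -62*(-88 + (7 - 64 + 12)) = -62*(-88 - 45) = -62*(-133) = 8246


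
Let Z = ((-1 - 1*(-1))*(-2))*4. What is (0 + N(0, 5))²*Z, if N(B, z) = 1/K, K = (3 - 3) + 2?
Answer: 0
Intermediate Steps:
K = 2 (K = 0 + 2 = 2)
N(B, z) = ½ (N(B, z) = 1/2 = 1*(½) = ½)
Z = 0 (Z = ((-1 + 1)*(-2))*4 = (0*(-2))*4 = 0*4 = 0)
(0 + N(0, 5))²*Z = (0 + ½)²*0 = (½)²*0 = (¼)*0 = 0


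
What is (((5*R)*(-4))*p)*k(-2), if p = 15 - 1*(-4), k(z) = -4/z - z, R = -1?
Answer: 1520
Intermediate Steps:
k(z) = -z - 4/z
p = 19 (p = 15 + 4 = 19)
(((5*R)*(-4))*p)*k(-2) = (((5*(-1))*(-4))*19)*(-1*(-2) - 4/(-2)) = (-5*(-4)*19)*(2 - 4*(-1/2)) = (20*19)*(2 + 2) = 380*4 = 1520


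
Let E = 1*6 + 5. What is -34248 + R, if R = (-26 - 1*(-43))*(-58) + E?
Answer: -35223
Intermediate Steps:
E = 11 (E = 6 + 5 = 11)
R = -975 (R = (-26 - 1*(-43))*(-58) + 11 = (-26 + 43)*(-58) + 11 = 17*(-58) + 11 = -986 + 11 = -975)
-34248 + R = -34248 - 975 = -35223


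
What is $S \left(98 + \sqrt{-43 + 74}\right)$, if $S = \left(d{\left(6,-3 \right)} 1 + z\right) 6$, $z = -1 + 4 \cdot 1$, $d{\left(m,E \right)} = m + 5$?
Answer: $8232 + 84 \sqrt{31} \approx 8699.7$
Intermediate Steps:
$d{\left(m,E \right)} = 5 + m$
$z = 3$ ($z = -1 + 4 = 3$)
$S = 84$ ($S = \left(\left(5 + 6\right) 1 + 3\right) 6 = \left(11 \cdot 1 + 3\right) 6 = \left(11 + 3\right) 6 = 14 \cdot 6 = 84$)
$S \left(98 + \sqrt{-43 + 74}\right) = 84 \left(98 + \sqrt{-43 + 74}\right) = 84 \left(98 + \sqrt{31}\right) = 8232 + 84 \sqrt{31}$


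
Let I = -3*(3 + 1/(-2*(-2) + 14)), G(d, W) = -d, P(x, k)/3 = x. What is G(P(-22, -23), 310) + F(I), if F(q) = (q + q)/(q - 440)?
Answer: 3236/49 ≈ 66.041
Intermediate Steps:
P(x, k) = 3*x
I = -55/6 (I = -3*(3 + 1/(4 + 14)) = -3*(3 + 1/18) = -3*55/18 = -55/6 ≈ -9.1667)
F(q) = 2*q/(-440 + q) (F(q) = (2*q)/(-440 + q) = 2*q/(-440 + q))
G(P(-22, -23), 310) + F(I) = -3*(-22) + 2*(-55/6)/(-440 - 55/6) = -1*(-66) + 2*(-55/6)/(-2695/6) = 66 + 2*(-55/6)*(-6/2695) = 66 + 2/49 = 3236/49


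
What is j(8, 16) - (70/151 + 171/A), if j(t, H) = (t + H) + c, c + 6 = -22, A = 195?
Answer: -52417/9815 ≈ -5.3405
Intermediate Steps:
c = -28 (c = -6 - 22 = -28)
j(t, H) = -28 + H + t (j(t, H) = (t + H) - 28 = (H + t) - 28 = -28 + H + t)
j(8, 16) - (70/151 + 171/A) = (-28 + 16 + 8) - (70/151 + 171/195) = -4 - (70*(1/151) + 171*(1/195)) = -4 - (70/151 + 57/65) = -4 - 1*13157/9815 = -4 - 13157/9815 = -52417/9815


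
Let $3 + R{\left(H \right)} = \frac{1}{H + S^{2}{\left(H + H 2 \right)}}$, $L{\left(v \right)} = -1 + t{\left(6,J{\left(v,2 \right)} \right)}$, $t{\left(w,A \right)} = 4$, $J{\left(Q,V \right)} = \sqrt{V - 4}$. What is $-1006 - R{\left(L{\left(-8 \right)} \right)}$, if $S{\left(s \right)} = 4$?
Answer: $- \frac{19058}{19} \approx -1003.1$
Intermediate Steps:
$J{\left(Q,V \right)} = \sqrt{-4 + V}$
$L{\left(v \right)} = 3$ ($L{\left(v \right)} = -1 + 4 = 3$)
$R{\left(H \right)} = -3 + \frac{1}{16 + H}$ ($R{\left(H \right)} = -3 + \frac{1}{H + 4^{2}} = -3 + \frac{1}{H + 16} = -3 + \frac{1}{16 + H}$)
$-1006 - R{\left(L{\left(-8 \right)} \right)} = -1006 - \frac{-47 - 9}{16 + 3} = -1006 - \frac{-47 - 9}{19} = -1006 - \frac{1}{19} \left(-56\right) = -1006 - - \frac{56}{19} = -1006 + \frac{56}{19} = - \frac{19058}{19}$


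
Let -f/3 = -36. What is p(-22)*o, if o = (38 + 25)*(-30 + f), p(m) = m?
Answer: -108108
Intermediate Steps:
f = 108 (f = -3*(-36) = 108)
o = 4914 (o = (38 + 25)*(-30 + 108) = 63*78 = 4914)
p(-22)*o = -22*4914 = -108108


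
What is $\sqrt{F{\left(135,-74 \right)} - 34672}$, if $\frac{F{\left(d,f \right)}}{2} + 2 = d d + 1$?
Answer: $4 \sqrt{111} \approx 42.143$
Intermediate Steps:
$F{\left(d,f \right)} = -2 + 2 d^{2}$ ($F{\left(d,f \right)} = -4 + 2 \left(d d + 1\right) = -4 + 2 \left(d^{2} + 1\right) = -4 + 2 \left(1 + d^{2}\right) = -4 + \left(2 + 2 d^{2}\right) = -2 + 2 d^{2}$)
$\sqrt{F{\left(135,-74 \right)} - 34672} = \sqrt{\left(-2 + 2 \cdot 135^{2}\right) - 34672} = \sqrt{\left(-2 + 2 \cdot 18225\right) - 34672} = \sqrt{\left(-2 + 36450\right) - 34672} = \sqrt{36448 - 34672} = \sqrt{1776} = 4 \sqrt{111}$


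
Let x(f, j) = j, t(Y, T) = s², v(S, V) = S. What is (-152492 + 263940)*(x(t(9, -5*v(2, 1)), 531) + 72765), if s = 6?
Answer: 8168692608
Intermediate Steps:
t(Y, T) = 36 (t(Y, T) = 6² = 36)
(-152492 + 263940)*(x(t(9, -5*v(2, 1)), 531) + 72765) = (-152492 + 263940)*(531 + 72765) = 111448*73296 = 8168692608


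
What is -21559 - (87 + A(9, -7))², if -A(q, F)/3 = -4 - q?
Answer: -37435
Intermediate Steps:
A(q, F) = 12 + 3*q (A(q, F) = -3*(-4 - q) = 12 + 3*q)
-21559 - (87 + A(9, -7))² = -21559 - (87 + (12 + 3*9))² = -21559 - (87 + (12 + 27))² = -21559 - (87 + 39)² = -21559 - 1*126² = -21559 - 1*15876 = -21559 - 15876 = -37435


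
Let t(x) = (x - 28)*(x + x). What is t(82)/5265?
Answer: 328/195 ≈ 1.6821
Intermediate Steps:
t(x) = 2*x*(-28 + x) (t(x) = (-28 + x)*(2*x) = 2*x*(-28 + x))
t(82)/5265 = (2*82*(-28 + 82))/5265 = (2*82*54)*(1/5265) = 8856*(1/5265) = 328/195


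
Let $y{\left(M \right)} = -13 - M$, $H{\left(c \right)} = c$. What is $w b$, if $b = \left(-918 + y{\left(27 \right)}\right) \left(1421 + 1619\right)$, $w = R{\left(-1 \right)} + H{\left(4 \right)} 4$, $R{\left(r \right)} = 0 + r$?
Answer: $-43684800$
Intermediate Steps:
$R{\left(r \right)} = r$
$w = 15$ ($w = -1 + 4 \cdot 4 = -1 + 16 = 15$)
$b = -2912320$ ($b = \left(-918 - 40\right) \left(1421 + 1619\right) = \left(-918 - 40\right) 3040 = \left(-958\right) 3040 = -2912320$)
$w b = 15 \left(-2912320\right) = -43684800$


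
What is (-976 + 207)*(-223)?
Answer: 171487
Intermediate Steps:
(-976 + 207)*(-223) = -769*(-223) = 171487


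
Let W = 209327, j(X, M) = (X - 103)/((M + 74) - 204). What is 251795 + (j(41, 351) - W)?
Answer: 9385366/221 ≈ 42468.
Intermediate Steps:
j(X, M) = (-103 + X)/(-130 + M) (j(X, M) = (-103 + X)/((74 + M) - 204) = (-103 + X)/(-130 + M))
251795 + (j(41, 351) - W) = 251795 + ((-103 + 41)/(-130 + 351) - 1*209327) = 251795 + (-62/221 - 209327) = 251795 - 46261329/221 = 9385366/221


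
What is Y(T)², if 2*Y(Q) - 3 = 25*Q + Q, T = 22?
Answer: 330625/4 ≈ 82656.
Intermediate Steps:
Y(Q) = 3/2 + 13*Q (Y(Q) = 3/2 + (25*Q + Q)/2 = 3/2 + (26*Q)/2 = 3/2 + 13*Q)
Y(T)² = (3/2 + 13*22)² = (3/2 + 286)² = (575/2)² = 330625/4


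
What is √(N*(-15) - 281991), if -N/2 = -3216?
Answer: I*√378471 ≈ 615.2*I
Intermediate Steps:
N = 6432 (N = -2*(-3216) = 6432)
√(N*(-15) - 281991) = √(6432*(-15) - 281991) = √(-96480 - 281991) = √(-378471) = I*√378471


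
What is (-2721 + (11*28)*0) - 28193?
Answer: -30914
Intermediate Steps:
(-2721 + (11*28)*0) - 28193 = (-2721 + 308*0) - 28193 = (-2721 + 0) - 28193 = -2721 - 28193 = -30914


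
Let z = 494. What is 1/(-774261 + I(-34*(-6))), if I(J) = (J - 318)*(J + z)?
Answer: -1/853833 ≈ -1.1712e-6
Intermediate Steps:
I(J) = (-318 + J)*(494 + J) (I(J) = (J - 318)*(J + 494) = (-318 + J)*(494 + J))
1/(-774261 + I(-34*(-6))) = 1/(-774261 + (-157092 + (-34*(-6))² + 176*(-34*(-6)))) = 1/(-774261 + (-157092 + 204² + 176*204)) = 1/(-774261 + (-157092 + 41616 + 35904)) = 1/(-774261 - 79572) = 1/(-853833) = -1/853833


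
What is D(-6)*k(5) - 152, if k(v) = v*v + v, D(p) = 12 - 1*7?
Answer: -2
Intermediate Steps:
D(p) = 5 (D(p) = 12 - 7 = 5)
k(v) = v + v**2 (k(v) = v**2 + v = v + v**2)
D(-6)*k(5) - 152 = 5*(5*(1 + 5)) - 152 = 5*(5*6) - 152 = 5*30 - 152 = 150 - 152 = -2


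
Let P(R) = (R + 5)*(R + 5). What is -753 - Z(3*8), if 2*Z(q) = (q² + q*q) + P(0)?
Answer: -2683/2 ≈ -1341.5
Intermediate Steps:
P(R) = (5 + R)² (P(R) = (5 + R)*(5 + R) = (5 + R)²)
Z(q) = 25/2 + q² (Z(q) = ((q² + q*q) + (5 + 0)²)/2 = ((q² + q²) + 5²)/2 = (2*q² + 25)/2 = (25 + 2*q²)/2 = 25/2 + q²)
-753 - Z(3*8) = -753 - (25/2 + (3*8)²) = -753 - (25/2 + 24²) = -753 - (25/2 + 576) = -753 - 1*1177/2 = -753 - 1177/2 = -2683/2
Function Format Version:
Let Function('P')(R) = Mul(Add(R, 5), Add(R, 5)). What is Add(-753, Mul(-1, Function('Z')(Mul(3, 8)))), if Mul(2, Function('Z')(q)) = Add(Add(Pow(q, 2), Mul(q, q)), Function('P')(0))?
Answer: Rational(-2683, 2) ≈ -1341.5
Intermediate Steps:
Function('P')(R) = Pow(Add(5, R), 2) (Function('P')(R) = Mul(Add(5, R), Add(5, R)) = Pow(Add(5, R), 2))
Function('Z')(q) = Add(Rational(25, 2), Pow(q, 2)) (Function('Z')(q) = Mul(Rational(1, 2), Add(Add(Pow(q, 2), Mul(q, q)), Pow(Add(5, 0), 2))) = Mul(Rational(1, 2), Add(Add(Pow(q, 2), Pow(q, 2)), Pow(5, 2))) = Mul(Rational(1, 2), Add(Mul(2, Pow(q, 2)), 25)) = Mul(Rational(1, 2), Add(25, Mul(2, Pow(q, 2)))) = Add(Rational(25, 2), Pow(q, 2)))
Add(-753, Mul(-1, Function('Z')(Mul(3, 8)))) = Add(-753, Mul(-1, Add(Rational(25, 2), Pow(Mul(3, 8), 2)))) = Add(-753, Mul(-1, Add(Rational(25, 2), Pow(24, 2)))) = Add(-753, Mul(-1, Add(Rational(25, 2), 576))) = Add(-753, Mul(-1, Rational(1177, 2))) = Add(-753, Rational(-1177, 2)) = Rational(-2683, 2)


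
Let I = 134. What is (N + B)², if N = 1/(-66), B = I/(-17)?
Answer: 78517321/1258884 ≈ 62.371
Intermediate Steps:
B = -134/17 (B = 134/(-17) = 134*(-1/17) = -134/17 ≈ -7.8824)
N = -1/66 ≈ -0.015152
(N + B)² = (-1/66 - 134/17)² = (-8861/1122)² = 78517321/1258884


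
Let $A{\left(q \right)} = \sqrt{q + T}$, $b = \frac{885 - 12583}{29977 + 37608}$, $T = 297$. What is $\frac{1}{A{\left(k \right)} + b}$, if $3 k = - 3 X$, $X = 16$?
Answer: $\frac{790609330}{1283395912021} + \frac{4567732225 \sqrt{281}}{1283395912021} \approx 0.060277$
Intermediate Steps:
$k = -16$ ($k = \frac{\left(-3\right) 16}{3} = \frac{1}{3} \left(-48\right) = -16$)
$b = - \frac{11698}{67585} \approx -0.17309$
$A{\left(q \right)} = \sqrt{297 + q}$ ($A{\left(q \right)} = \sqrt{q + 297} = \sqrt{297 + q}$)
$\frac{1}{A{\left(k \right)} + b} = \frac{1}{\sqrt{297 - 16} - \frac{11698}{67585}} = \frac{1}{\sqrt{281} - \frac{11698}{67585}} = \frac{1}{- \frac{11698}{67585} + \sqrt{281}}$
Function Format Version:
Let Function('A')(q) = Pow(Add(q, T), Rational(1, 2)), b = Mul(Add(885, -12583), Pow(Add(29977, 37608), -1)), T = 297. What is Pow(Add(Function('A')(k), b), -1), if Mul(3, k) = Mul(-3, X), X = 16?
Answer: Add(Rational(790609330, 1283395912021), Mul(Rational(4567732225, 1283395912021), Pow(281, Rational(1, 2)))) ≈ 0.060277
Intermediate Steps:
k = -16 (k = Mul(Rational(1, 3), Mul(-3, 16)) = Mul(Rational(1, 3), -48) = -16)
b = Rational(-11698, 67585) (b = Mul(-11698, Pow(67585, -1)) = Mul(-11698, Rational(1, 67585)) = Rational(-11698, 67585) ≈ -0.17309)
Function('A')(q) = Pow(Add(297, q), Rational(1, 2)) (Function('A')(q) = Pow(Add(q, 297), Rational(1, 2)) = Pow(Add(297, q), Rational(1, 2)))
Pow(Add(Function('A')(k), b), -1) = Pow(Add(Pow(Add(297, -16), Rational(1, 2)), Rational(-11698, 67585)), -1) = Pow(Add(Pow(281, Rational(1, 2)), Rational(-11698, 67585)), -1) = Pow(Add(Rational(-11698, 67585), Pow(281, Rational(1, 2))), -1)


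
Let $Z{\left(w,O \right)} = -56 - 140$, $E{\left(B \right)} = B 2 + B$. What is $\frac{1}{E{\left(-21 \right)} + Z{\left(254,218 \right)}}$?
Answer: $- \frac{1}{259} \approx -0.003861$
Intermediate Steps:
$E{\left(B \right)} = 3 B$ ($E{\left(B \right)} = 2 B + B = 3 B$)
$Z{\left(w,O \right)} = -196$ ($Z{\left(w,O \right)} = -56 - 140 = -196$)
$\frac{1}{E{\left(-21 \right)} + Z{\left(254,218 \right)}} = \frac{1}{3 \left(-21\right) - 196} = \frac{1}{-63 - 196} = \frac{1}{-259} = - \frac{1}{259}$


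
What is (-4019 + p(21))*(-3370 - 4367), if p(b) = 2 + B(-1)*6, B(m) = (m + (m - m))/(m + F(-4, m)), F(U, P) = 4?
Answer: 31095003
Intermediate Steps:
B(m) = m/(4 + m) (B(m) = (m + (m - m))/(m + 4) = (m + 0)/(4 + m) = m/(4 + m))
p(b) = 0 (p(b) = 2 - 1/(4 - 1)*6 = 2 - 1/3*6 = 2 - 1*⅓*6 = 2 - ⅓*6 = 2 - 2 = 0)
(-4019 + p(21))*(-3370 - 4367) = (-4019 + 0)*(-3370 - 4367) = -4019*(-7737) = 31095003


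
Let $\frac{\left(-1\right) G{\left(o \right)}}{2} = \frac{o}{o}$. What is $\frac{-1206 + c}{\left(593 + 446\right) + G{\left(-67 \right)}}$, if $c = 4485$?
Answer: $\frac{3279}{1037} \approx 3.162$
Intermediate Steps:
$G{\left(o \right)} = -2$ ($G{\left(o \right)} = - 2 \frac{o}{o} = \left(-2\right) 1 = -2$)
$\frac{-1206 + c}{\left(593 + 446\right) + G{\left(-67 \right)}} = \frac{-1206 + 4485}{\left(593 + 446\right) - 2} = \frac{3279}{1039 - 2} = \frac{3279}{1037}$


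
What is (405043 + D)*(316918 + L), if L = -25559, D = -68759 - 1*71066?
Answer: 77273651262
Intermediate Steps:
D = -139825 (D = -68759 - 71066 = -139825)
(405043 + D)*(316918 + L) = (405043 - 139825)*(316918 - 25559) = 265218*291359 = 77273651262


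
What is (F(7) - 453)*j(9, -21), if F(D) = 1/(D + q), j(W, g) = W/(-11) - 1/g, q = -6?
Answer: 80456/231 ≈ 348.29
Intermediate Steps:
j(W, g) = -1/g - W/11 (j(W, g) = W*(-1/11) - 1/g = -W/11 - 1/g = -1/g - W/11)
F(D) = 1/(-6 + D) (F(D) = 1/(D - 6) = 1/(-6 + D))
(F(7) - 453)*j(9, -21) = (1/(-6 + 7) - 453)*(-1/(-21) - 1/11*9) = (1/1 - 453)*(-1*(-1/21) - 9/11) = (1 - 453)*(1/21 - 9/11) = -452*(-178/231) = 80456/231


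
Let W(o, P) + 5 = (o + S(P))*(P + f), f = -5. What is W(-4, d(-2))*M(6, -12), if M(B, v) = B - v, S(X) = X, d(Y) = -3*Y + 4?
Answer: 450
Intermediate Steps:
d(Y) = 4 - 3*Y
W(o, P) = -5 + (-5 + P)*(P + o) (W(o, P) = -5 + (o + P)*(P - 5) = -5 + (P + o)*(-5 + P) = -5 + (-5 + P)*(P + o))
W(-4, d(-2))*M(6, -12) = (-5 + (4 - 3*(-2))² - 5*(4 - 3*(-2)) - 5*(-4) + (4 - 3*(-2))*(-4))*(6 - 1*(-12)) = (-5 + (4 + 6)² - 5*(4 + 6) + 20 + (4 + 6)*(-4))*(6 + 12) = (-5 + 10² - 5*10 + 20 + 10*(-4))*18 = (-5 + 100 - 50 + 20 - 40)*18 = 25*18 = 450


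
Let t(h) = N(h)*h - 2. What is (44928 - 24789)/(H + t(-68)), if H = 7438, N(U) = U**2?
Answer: -6713/102332 ≈ -0.065600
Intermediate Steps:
t(h) = -2 + h**3 (t(h) = h**2*h - 2 = h**3 - 2 = -2 + h**3)
(44928 - 24789)/(H + t(-68)) = (44928 - 24789)/(7438 + (-2 + (-68)**3)) = 20139/(7438 + (-2 - 314432)) = 20139/(7438 - 314434) = 20139/(-306996) = 20139*(-1/306996) = -6713/102332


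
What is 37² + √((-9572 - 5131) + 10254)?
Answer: 1369 + I*√4449 ≈ 1369.0 + 66.701*I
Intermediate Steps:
37² + √((-9572 - 5131) + 10254) = 1369 + √(-14703 + 10254) = 1369 + √(-4449) = 1369 + I*√4449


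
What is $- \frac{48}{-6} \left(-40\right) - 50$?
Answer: $-370$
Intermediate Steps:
$- \frac{48}{-6} \left(-40\right) - 50 = \left(-48\right) \left(- \frac{1}{6}\right) \left(-40\right) - 50 = 8 \left(-40\right) - 50 = -320 - 50 = -370$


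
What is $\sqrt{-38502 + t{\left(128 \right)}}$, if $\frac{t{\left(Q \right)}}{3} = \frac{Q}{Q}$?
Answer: $i \sqrt{38499} \approx 196.21 i$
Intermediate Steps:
$t{\left(Q \right)} = 3$ ($t{\left(Q \right)} = 3 \frac{Q}{Q} = 3 \cdot 1 = 3$)
$\sqrt{-38502 + t{\left(128 \right)}} = \sqrt{-38502 + 3} = \sqrt{-38499} = i \sqrt{38499}$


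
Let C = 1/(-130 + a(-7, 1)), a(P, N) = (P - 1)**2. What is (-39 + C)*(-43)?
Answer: 110725/66 ≈ 1677.7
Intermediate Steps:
a(P, N) = (-1 + P)**2
C = -1/66 (C = 1/(-130 + (-1 - 7)**2) = 1/(-130 + (-8)**2) = 1/(-130 + 64) = 1/(-66) = -1/66 ≈ -0.015152)
(-39 + C)*(-43) = (-39 - 1/66)*(-43) = -2575/66*(-43) = 110725/66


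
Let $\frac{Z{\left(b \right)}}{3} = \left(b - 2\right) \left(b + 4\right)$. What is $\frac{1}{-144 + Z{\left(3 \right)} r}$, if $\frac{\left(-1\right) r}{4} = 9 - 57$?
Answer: $\frac{1}{3888} \approx 0.0002572$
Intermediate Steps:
$Z{\left(b \right)} = 3 \left(-2 + b\right) \left(4 + b\right)$ ($Z{\left(b \right)} = 3 \left(b - 2\right) \left(b + 4\right) = 3 \left(-2 + b\right) \left(4 + b\right)$)
$r = 192$ ($r = - 4 \left(9 - 57\right) = \left(-4\right) \left(-48\right) = 192$)
$\frac{1}{-144 + Z{\left(3 \right)} r} = \frac{1}{-144 + \left(-24 + 3 \cdot 3^{2} + 6 \cdot 3\right) 192} = \frac{1}{-144 + \left(-24 + 3 \cdot 9 + 18\right) 192} = \frac{1}{-144 + \left(-24 + 27 + 18\right) 192} = \frac{1}{-144 + 21 \cdot 192} = \frac{1}{-144 + 4032} = \frac{1}{3888}$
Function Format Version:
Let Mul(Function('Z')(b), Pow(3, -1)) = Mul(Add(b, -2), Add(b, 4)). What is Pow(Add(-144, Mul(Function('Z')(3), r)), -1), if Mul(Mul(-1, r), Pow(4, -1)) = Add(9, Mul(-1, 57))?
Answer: Rational(1, 3888) ≈ 0.00025720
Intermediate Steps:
Function('Z')(b) = Mul(3, Add(-2, b), Add(4, b)) (Function('Z')(b) = Mul(3, Mul(Add(b, -2), Add(b, 4))) = Mul(3, Mul(Add(-2, b), Add(4, b))) = Mul(3, Add(-2, b), Add(4, b)))
r = 192 (r = Mul(-4, Add(9, Mul(-1, 57))) = Mul(-4, Add(9, -57)) = Mul(-4, -48) = 192)
Pow(Add(-144, Mul(Function('Z')(3), r)), -1) = Pow(Add(-144, Mul(Add(-24, Mul(3, Pow(3, 2)), Mul(6, 3)), 192)), -1) = Pow(Add(-144, Mul(Add(-24, Mul(3, 9), 18), 192)), -1) = Pow(Add(-144, Mul(Add(-24, 27, 18), 192)), -1) = Pow(Add(-144, Mul(21, 192)), -1) = Pow(Add(-144, 4032), -1) = Pow(3888, -1) = Rational(1, 3888)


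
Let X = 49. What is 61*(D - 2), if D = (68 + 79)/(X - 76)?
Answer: -4087/9 ≈ -454.11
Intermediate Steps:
D = -49/9 (D = (68 + 79)/(49 - 76) = 147/(-27) = 147*(-1/27) = -49/9 ≈ -5.4444)
61*(D - 2) = 61*(-49/9 - 2) = 61*(-67/9) = -4087/9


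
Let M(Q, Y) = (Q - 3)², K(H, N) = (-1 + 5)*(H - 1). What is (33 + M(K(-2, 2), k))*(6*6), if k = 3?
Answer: 9288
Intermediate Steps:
K(H, N) = -4 + 4*H (K(H, N) = 4*(-1 + H) = -4 + 4*H)
M(Q, Y) = (-3 + Q)²
(33 + M(K(-2, 2), k))*(6*6) = (33 + (-3 + (-4 + 4*(-2)))²)*(6*6) = (33 + (-3 + (-4 - 8))²)*36 = (33 + (-3 - 12)²)*36 = (33 + (-15)²)*36 = (33 + 225)*36 = 258*36 = 9288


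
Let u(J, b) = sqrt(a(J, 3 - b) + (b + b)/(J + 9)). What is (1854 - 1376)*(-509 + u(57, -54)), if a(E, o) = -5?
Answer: -243302 + 478*I*sqrt(803)/11 ≈ -2.433e+5 + 1231.4*I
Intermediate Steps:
u(J, b) = sqrt(-5 + 2*b/(9 + J)) (u(J, b) = sqrt(-5 + (b + b)/(J + 9)) = sqrt(-5 + (2*b)/(9 + J)) = sqrt(-5 + 2*b/(9 + J)))
(1854 - 1376)*(-509 + u(57, -54)) = (1854 - 1376)*(-509 + sqrt((-45 - 5*57 + 2*(-54))/(9 + 57))) = 478*(-509 + sqrt((-45 - 285 - 108)/66)) = 478*(-509 + sqrt((1/66)*(-438))) = 478*(-509 + sqrt(-73/11)) = 478*(-509 + I*sqrt(803)/11) = -243302 + 478*I*sqrt(803)/11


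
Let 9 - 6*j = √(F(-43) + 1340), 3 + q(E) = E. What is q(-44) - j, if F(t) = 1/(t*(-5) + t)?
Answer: -97/2 + √1101187/172 ≈ -42.399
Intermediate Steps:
q(E) = -3 + E
F(t) = -1/(4*t) (F(t) = 1/(-5*t + t) = 1/(-4*t) = -1/(4*t))
j = 3/2 - √1101187/172 (j = 3/2 - √(-¼/(-43) + 1340)/6 = 3/2 - √(-¼*(-1/43) + 1340)/6 = 3/2 - √(1/172 + 1340)/6 = 3/2 - √1101187/172 ≈ -4.6010)
q(-44) - j = (-3 - 44) - (3/2 - √1101187/172) = -47 + (-3/2 + √1101187/172) = -97/2 + √1101187/172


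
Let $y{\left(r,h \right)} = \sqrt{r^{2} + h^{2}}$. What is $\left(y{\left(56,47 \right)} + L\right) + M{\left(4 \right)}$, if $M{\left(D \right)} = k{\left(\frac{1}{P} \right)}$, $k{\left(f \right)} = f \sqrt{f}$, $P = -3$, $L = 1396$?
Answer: $1396 + \sqrt{5345} - \frac{i \sqrt{3}}{9} \approx 1469.1 - 0.19245 i$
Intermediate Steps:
$y{\left(r,h \right)} = \sqrt{h^{2} + r^{2}}$
$k{\left(f \right)} = f^{\frac{3}{2}}$
$M{\left(D \right)} = - \frac{i \sqrt{3}}{9}$ ($M{\left(D \right)} = \left(\frac{1}{-3}\right)^{\frac{3}{2}} = \left(- \frac{1}{3}\right)^{\frac{3}{2}} = - \frac{i \sqrt{3}}{9}$)
$\left(y{\left(56,47 \right)} + L\right) + M{\left(4 \right)} = \left(\sqrt{47^{2} + 56^{2}} + 1396\right) - \frac{i \sqrt{3}}{9} = \left(\sqrt{2209 + 3136} + 1396\right) - \frac{i \sqrt{3}}{9} = \left(\sqrt{5345} + 1396\right) - \frac{i \sqrt{3}}{9} = \left(1396 + \sqrt{5345}\right) - \frac{i \sqrt{3}}{9} = 1396 + \sqrt{5345} - \frac{i \sqrt{3}}{9}$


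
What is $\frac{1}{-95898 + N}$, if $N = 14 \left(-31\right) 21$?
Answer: $- \frac{1}{105012} \approx -9.5227 \cdot 10^{-6}$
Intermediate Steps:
$N = -9114$ ($N = \left(-434\right) 21 = -9114$)
$\frac{1}{-95898 + N} = \frac{1}{-95898 - 9114} = \frac{1}{-105012} = - \frac{1}{105012}$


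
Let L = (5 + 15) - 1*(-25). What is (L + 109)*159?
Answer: 24486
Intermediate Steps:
L = 45 (L = 20 + 25 = 45)
(L + 109)*159 = (45 + 109)*159 = 154*159 = 24486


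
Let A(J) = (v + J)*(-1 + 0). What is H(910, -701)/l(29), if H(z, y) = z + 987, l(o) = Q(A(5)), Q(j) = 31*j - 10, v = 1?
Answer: -271/28 ≈ -9.6786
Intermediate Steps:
A(J) = -1 - J (A(J) = (1 + J)*(-1 + 0) = (1 + J)*(-1) = -1 - J)
Q(j) = -10 + 31*j
l(o) = -196 (l(o) = -10 + 31*(-1 - 1*5) = -10 + 31*(-1 - 5) = -10 + 31*(-6) = -10 - 186 = -196)
H(z, y) = 987 + z
H(910, -701)/l(29) = (987 + 910)/(-196) = 1897*(-1/196) = -271/28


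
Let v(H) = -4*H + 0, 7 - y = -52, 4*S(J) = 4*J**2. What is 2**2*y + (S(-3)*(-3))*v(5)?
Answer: 776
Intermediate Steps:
S(J) = J**2 (S(J) = (4*J**2)/4 = J**2)
y = 59 (y = 7 - 1*(-52) = 7 + 52 = 59)
v(H) = -4*H
2**2*y + (S(-3)*(-3))*v(5) = 2**2*59 + ((-3)**2*(-3))*(-4*5) = 4*59 + (9*(-3))*(-20) = 236 - 27*(-20) = 236 + 540 = 776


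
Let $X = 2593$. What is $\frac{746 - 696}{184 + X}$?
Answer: $\frac{50}{2777} \approx 0.018005$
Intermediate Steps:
$\frac{746 - 696}{184 + X} = \frac{746 - 696}{184 + 2593} = \frac{50}{2777}$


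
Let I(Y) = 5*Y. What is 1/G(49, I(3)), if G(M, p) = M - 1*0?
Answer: 1/49 ≈ 0.020408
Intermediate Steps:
G(M, p) = M (G(M, p) = M + 0 = M)
1/G(49, I(3)) = 1/49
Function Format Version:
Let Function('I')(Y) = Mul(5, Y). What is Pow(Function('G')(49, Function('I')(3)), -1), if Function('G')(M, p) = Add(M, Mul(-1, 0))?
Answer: Rational(1, 49) ≈ 0.020408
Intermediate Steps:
Function('G')(M, p) = M (Function('G')(M, p) = Add(M, 0) = M)
Pow(Function('G')(49, Function('I')(3)), -1) = Pow(49, -1) = Rational(1, 49)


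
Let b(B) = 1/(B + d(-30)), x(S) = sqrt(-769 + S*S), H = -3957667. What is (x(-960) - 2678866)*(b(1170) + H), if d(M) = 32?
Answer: 6371837797599389/601 - 4757115733*sqrt(920831)/1202 ≈ 1.0598e+13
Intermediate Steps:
x(S) = sqrt(-769 + S**2)
b(B) = 1/(32 + B) (b(B) = 1/(B + 32) = 1/(32 + B))
(x(-960) - 2678866)*(b(1170) + H) = (sqrt(-769 + (-960)**2) - 2678866)*(1/(32 + 1170) - 3957667) = (sqrt(-769 + 921600) - 2678866)*(1/1202 - 3957667) = (sqrt(920831) - 2678866)*(1/1202 - 3957667) = (-2678866 + sqrt(920831))*(-4757115733/1202) = 6371837797599389/601 - 4757115733*sqrt(920831)/1202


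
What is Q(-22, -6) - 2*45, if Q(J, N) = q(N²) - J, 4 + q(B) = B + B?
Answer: 0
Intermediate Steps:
q(B) = -4 + 2*B (q(B) = -4 + (B + B) = -4 + 2*B)
Q(J, N) = -4 - J + 2*N² (Q(J, N) = (-4 + 2*N²) - J = -4 - J + 2*N²)
Q(-22, -6) - 2*45 = (-4 - 1*(-22) + 2*(-6)²) - 2*45 = (-4 + 22 + 2*36) - 1*90 = (-4 + 22 + 72) - 90 = 90 - 90 = 0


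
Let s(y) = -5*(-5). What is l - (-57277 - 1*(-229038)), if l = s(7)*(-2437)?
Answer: -232686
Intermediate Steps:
s(y) = 25
l = -60925 (l = 25*(-2437) = -60925)
l - (-57277 - 1*(-229038)) = -60925 - (-57277 - 1*(-229038)) = -60925 - (-57277 + 229038) = -60925 - 1*171761 = -60925 - 171761 = -232686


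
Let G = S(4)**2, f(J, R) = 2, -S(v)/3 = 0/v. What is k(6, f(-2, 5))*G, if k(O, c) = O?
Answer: 0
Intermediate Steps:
S(v) = 0 (S(v) = -0/v = -3*0 = 0)
G = 0 (G = 0**2 = 0)
k(6, f(-2, 5))*G = 6*0 = 0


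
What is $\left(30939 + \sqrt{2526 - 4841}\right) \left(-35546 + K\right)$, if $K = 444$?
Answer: $-1086020778 - 35102 i \sqrt{2315} \approx -1.086 \cdot 10^{9} - 1.6889 \cdot 10^{6} i$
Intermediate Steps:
$\left(30939 + \sqrt{2526 - 4841}\right) \left(-35546 + K\right) = \left(30939 + \sqrt{2526 - 4841}\right) \left(-35546 + 444\right) = \left(30939 + \sqrt{-2315}\right) \left(-35102\right) = \left(30939 + i \sqrt{2315}\right) \left(-35102\right) = -1086020778 - 35102 i \sqrt{2315}$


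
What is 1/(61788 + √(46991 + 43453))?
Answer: 5149/318138875 - √22611/1908833250 ≈ 1.6106e-5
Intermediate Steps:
1/(61788 + √(46991 + 43453)) = 1/(61788 + √90444) = 1/(61788 + 2*√22611)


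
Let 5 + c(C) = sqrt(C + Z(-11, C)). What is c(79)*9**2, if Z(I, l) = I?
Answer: -405 + 162*sqrt(17) ≈ 262.94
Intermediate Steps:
c(C) = -5 + sqrt(-11 + C) (c(C) = -5 + sqrt(C - 11) = -5 + sqrt(-11 + C))
c(79)*9**2 = (-5 + sqrt(-11 + 79))*9**2 = (-5 + sqrt(68))*81 = (-5 + 2*sqrt(17))*81 = -405 + 162*sqrt(17)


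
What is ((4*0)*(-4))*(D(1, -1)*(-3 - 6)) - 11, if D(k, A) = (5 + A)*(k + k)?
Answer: -11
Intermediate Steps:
D(k, A) = 2*k*(5 + A) (D(k, A) = (5 + A)*(2*k) = 2*k*(5 + A))
((4*0)*(-4))*(D(1, -1)*(-3 - 6)) - 11 = ((4*0)*(-4))*((2*1*(5 - 1))*(-3 - 6)) - 11 = (0*(-4))*((2*1*4)*(-9)) - 11 = 0*(8*(-9)) - 11 = 0*(-72) - 11 = 0 - 11 = -11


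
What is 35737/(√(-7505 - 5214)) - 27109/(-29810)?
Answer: 27109/29810 - 35737*I*√12719/12719 ≈ 0.90939 - 316.88*I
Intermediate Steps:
35737/(√(-7505 - 5214)) - 27109/(-29810) = 35737/(√(-12719)) - 27109*(-1/29810) = 35737/((I*√12719)) + 27109/29810 = 35737*(-I*√12719/12719) + 27109/29810 = -35737*I*√12719/12719 + 27109/29810 = 27109/29810 - 35737*I*√12719/12719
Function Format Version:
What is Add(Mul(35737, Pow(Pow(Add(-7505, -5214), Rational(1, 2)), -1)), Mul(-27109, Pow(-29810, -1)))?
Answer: Add(Rational(27109, 29810), Mul(Rational(-35737, 12719), I, Pow(12719, Rational(1, 2)))) ≈ Add(0.90939, Mul(-316.88, I))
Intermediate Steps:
Add(Mul(35737, Pow(Pow(Add(-7505, -5214), Rational(1, 2)), -1)), Mul(-27109, Pow(-29810, -1))) = Add(Mul(35737, Pow(Pow(-12719, Rational(1, 2)), -1)), Mul(-27109, Rational(-1, 29810))) = Add(Mul(35737, Pow(Mul(I, Pow(12719, Rational(1, 2))), -1)), Rational(27109, 29810)) = Add(Mul(35737, Mul(Rational(-1, 12719), I, Pow(12719, Rational(1, 2)))), Rational(27109, 29810)) = Add(Mul(Rational(-35737, 12719), I, Pow(12719, Rational(1, 2))), Rational(27109, 29810)) = Add(Rational(27109, 29810), Mul(Rational(-35737, 12719), I, Pow(12719, Rational(1, 2))))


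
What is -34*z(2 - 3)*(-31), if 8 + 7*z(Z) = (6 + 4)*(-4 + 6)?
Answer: 12648/7 ≈ 1806.9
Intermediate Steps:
z(Z) = 12/7 (z(Z) = -8/7 + ((6 + 4)*(-4 + 6))/7 = -8/7 + (10*2)/7 = -8/7 + (1/7)*20 = -8/7 + 20/7 = 12/7)
-34*z(2 - 3)*(-31) = -34*12/7*(-31) = -408/7*(-31) = 12648/7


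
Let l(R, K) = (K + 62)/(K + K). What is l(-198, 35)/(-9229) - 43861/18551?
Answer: -28337321277/11984502530 ≈ -2.3645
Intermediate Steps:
l(R, K) = (62 + K)/(2*K) (l(R, K) = (62 + K)/((2*K)) = (62 + K)*(1/(2*K)) = (62 + K)/(2*K))
l(-198, 35)/(-9229) - 43861/18551 = ((1/2)*(62 + 35)/35)/(-9229) - 43861/18551 = ((1/2)*(1/35)*97)*(-1/9229) - 43861*1/18551 = (97/70)*(-1/9229) - 43861/18551 = -97/646030 - 43861/18551 = -28337321277/11984502530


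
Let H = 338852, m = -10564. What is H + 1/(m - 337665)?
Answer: 117998093107/348229 ≈ 3.3885e+5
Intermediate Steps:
H + 1/(m - 337665) = 338852 + 1/(-10564 - 337665) = 338852 + 1/(-348229) = 338852 - 1/348229 = 117998093107/348229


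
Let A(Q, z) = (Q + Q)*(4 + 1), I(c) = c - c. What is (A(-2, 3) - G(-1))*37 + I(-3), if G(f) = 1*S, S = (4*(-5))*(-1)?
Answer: -1480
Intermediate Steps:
S = 20 (S = -20*(-1) = 20)
I(c) = 0
A(Q, z) = 10*Q (A(Q, z) = (2*Q)*5 = 10*Q)
G(f) = 20 (G(f) = 1*20 = 20)
(A(-2, 3) - G(-1))*37 + I(-3) = (10*(-2) - 1*20)*37 + 0 = (-20 - 20)*37 + 0 = -40*37 + 0 = -1480 + 0 = -1480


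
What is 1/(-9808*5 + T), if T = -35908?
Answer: -1/84948 ≈ -1.1772e-5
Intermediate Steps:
1/(-9808*5 + T) = 1/(-9808*5 - 35908) = 1/(-49040 - 35908) = 1/(-84948) = -1/84948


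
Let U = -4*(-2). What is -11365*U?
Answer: -90920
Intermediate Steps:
U = 8
-11365*U = -11365*8 = -90920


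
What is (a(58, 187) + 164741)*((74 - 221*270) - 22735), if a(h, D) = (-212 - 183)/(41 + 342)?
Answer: -5194708036048/383 ≈ -1.3563e+10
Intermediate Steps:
a(h, D) = -395/383
(a(58, 187) + 164741)*((74 - 221*270) - 22735) = (-395/383 + 164741)*((74 - 221*270) - 22735) = 63095408*((74 - 59670) - 22735)/383 = 63095408*(-59596 - 22735)/383 = (63095408/383)*(-82331) = -5194708036048/383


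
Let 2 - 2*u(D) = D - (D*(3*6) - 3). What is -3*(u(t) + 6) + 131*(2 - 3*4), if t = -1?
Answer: -1301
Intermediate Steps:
u(D) = -1/2 + 17*D/2 (u(D) = 1 - (D - (D*(3*6) - 3))/2 = 1 - (D - (D*18 - 3))/2 = 1 - (D - (18*D - 3))/2 = 1 - (D - (-3 + 18*D))/2 = 1 - (D + (3 - 18*D))/2 = 1 - (3 - 17*D)/2 = 1 + (-3/2 + 17*D/2) = -1/2 + 17*D/2)
-3*(u(t) + 6) + 131*(2 - 3*4) = -3*((-1/2 + (17/2)*(-1)) + 6) + 131*(2 - 3*4) = -3*((-1/2 - 17/2) + 6) + 131*(2 - 12) = -3*(-9 + 6) + 131*(-10) = -3*(-3) - 1310 = 9 - 1310 = -1301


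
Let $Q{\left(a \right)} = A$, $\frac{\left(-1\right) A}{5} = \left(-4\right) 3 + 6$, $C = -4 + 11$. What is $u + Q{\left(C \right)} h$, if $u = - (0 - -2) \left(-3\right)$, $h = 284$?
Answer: $8526$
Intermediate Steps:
$C = 7$
$A = 30$ ($A = - 5 \left(\left(-4\right) 3 + 6\right) = - 5 \left(-12 + 6\right) = \left(-5\right) \left(-6\right) = 30$)
$u = 6$ ($u = - (0 + 2) \left(-3\right) = \left(-1\right) 2 \left(-3\right) = \left(-2\right) \left(-3\right) = 6$)
$Q{\left(a \right)} = 30$
$u + Q{\left(C \right)} h = 6 + 30 \cdot 284 = 6 + 8520 = 8526$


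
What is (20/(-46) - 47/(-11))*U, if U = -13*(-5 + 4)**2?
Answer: -12623/253 ≈ -49.893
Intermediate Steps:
U = -13 (U = -13*(-1)**2 = -13*1 = -13)
(20/(-46) - 47/(-11))*U = (20/(-46) - 47/(-11))*(-13) = (20*(-1/46) - 47*(-1/11))*(-13) = (-10/23 + 47/11)*(-13) = (971/253)*(-13) = -12623/253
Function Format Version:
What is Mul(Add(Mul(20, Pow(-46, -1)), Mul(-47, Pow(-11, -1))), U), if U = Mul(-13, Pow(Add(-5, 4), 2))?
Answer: Rational(-12623, 253) ≈ -49.893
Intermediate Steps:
U = -13 (U = Mul(-13, Pow(-1, 2)) = Mul(-13, 1) = -13)
Mul(Add(Mul(20, Pow(-46, -1)), Mul(-47, Pow(-11, -1))), U) = Mul(Add(Mul(20, Pow(-46, -1)), Mul(-47, Pow(-11, -1))), -13) = Mul(Add(Mul(20, Rational(-1, 46)), Mul(-47, Rational(-1, 11))), -13) = Mul(Add(Rational(-10, 23), Rational(47, 11)), -13) = Mul(Rational(971, 253), -13) = Rational(-12623, 253)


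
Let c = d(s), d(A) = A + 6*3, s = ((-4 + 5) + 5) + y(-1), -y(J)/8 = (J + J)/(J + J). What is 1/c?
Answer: 1/16 ≈ 0.062500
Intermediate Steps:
y(J) = -8 (y(J) = -8*(J + J)/(J + J) = -8*2*J/(2*J) = -8*2*J*1/(2*J) = -8*1 = -8)
s = -2 (s = ((-4 + 5) + 5) - 8 = (1 + 5) - 8 = 6 - 8 = -2)
d(A) = 18 + A (d(A) = A + 18 = 18 + A)
c = 16 (c = 18 - 2 = 16)
1/c = 1/16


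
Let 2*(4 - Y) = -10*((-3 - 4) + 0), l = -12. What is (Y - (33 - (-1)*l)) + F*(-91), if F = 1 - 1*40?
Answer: 3497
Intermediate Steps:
F = -39 (F = 1 - 40 = -39)
Y = -31 (Y = 4 - (-5)*((-3 - 4) + 0) = 4 - (-5)*(-7 + 0) = 4 - (-5)*(-7) = 4 - ½*70 = 4 - 35 = -31)
(Y - (33 - (-1)*l)) + F*(-91) = (-31 - (33 - (-1)*(-12))) - 39*(-91) = (-31 - (33 - 1*12)) + 3549 = (-31 - (33 - 12)) + 3549 = (-31 - 1*21) + 3549 = (-31 - 21) + 3549 = -52 + 3549 = 3497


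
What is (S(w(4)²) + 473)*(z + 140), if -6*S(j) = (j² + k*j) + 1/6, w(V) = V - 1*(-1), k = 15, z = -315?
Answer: -1929725/36 ≈ -53604.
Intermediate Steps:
w(V) = 1 + V (w(V) = V + 1 = 1 + V)
S(j) = -1/36 - 5*j/2 - j²/6 (S(j) = -((j² + 15*j) + 1/6)/6 = -((j² + 15*j) + ⅙)/6 = -(⅙ + j² + 15*j)/6 = -1/36 - 5*j/2 - j²/6)
(S(w(4)²) + 473)*(z + 140) = ((-1/36 - 5*(1 + 4)²/2 - (1 + 4)⁴/6) + 473)*(-315 + 140) = ((-1/36 - 5/2*5² - (5²)²/6) + 473)*(-175) = ((-1/36 - 5/2*25 - ⅙*25²) + 473)*(-175) = ((-1/36 - 125/2 - ⅙*625) + 473)*(-175) = ((-1/36 - 125/2 - 625/6) + 473)*(-175) = (-6001/36 + 473)*(-175) = (11027/36)*(-175) = -1929725/36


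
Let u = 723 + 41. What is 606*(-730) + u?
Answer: -441616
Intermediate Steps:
u = 764
606*(-730) + u = 606*(-730) + 764 = -442380 + 764 = -441616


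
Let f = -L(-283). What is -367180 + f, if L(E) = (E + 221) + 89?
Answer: -367207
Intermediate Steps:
L(E) = 310 + E (L(E) = (221 + E) + 89 = 310 + E)
f = -27 (f = -(310 - 283) = -1*27 = -27)
-367180 + f = -367180 - 27 = -367207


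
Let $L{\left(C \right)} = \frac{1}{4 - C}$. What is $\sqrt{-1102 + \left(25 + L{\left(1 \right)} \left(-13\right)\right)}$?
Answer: $\frac{2 i \sqrt{2433}}{3} \approx 32.884 i$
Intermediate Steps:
$\sqrt{-1102 + \left(25 + L{\left(1 \right)} \left(-13\right)\right)} = \sqrt{-1102 + \left(25 + - \frac{1}{-4 + 1} \left(-13\right)\right)} = \sqrt{-1102 + \left(25 + - \frac{1}{-3} \left(-13\right)\right)} = \sqrt{-1102 + \left(25 + \left(-1\right) \left(- \frac{1}{3}\right) \left(-13\right)\right)} = \sqrt{-1102 + \left(25 + \frac{1}{3} \left(-13\right)\right)} = \sqrt{-1102 + \left(25 - \frac{13}{3}\right)} = \sqrt{-1102 + \frac{62}{3}} = \sqrt{- \frac{3244}{3}} = \frac{2 i \sqrt{2433}}{3}$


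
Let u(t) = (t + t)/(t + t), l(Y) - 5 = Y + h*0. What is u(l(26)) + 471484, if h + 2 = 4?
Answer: 471485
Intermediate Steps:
h = 2 (h = -2 + 4 = 2)
l(Y) = 5 + Y (l(Y) = 5 + (Y + 2*0) = 5 + (Y + 0) = 5 + Y)
u(t) = 1 (u(t) = (2*t)/((2*t)) = (2*t)*(1/(2*t)) = 1)
u(l(26)) + 471484 = 1 + 471484 = 471485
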